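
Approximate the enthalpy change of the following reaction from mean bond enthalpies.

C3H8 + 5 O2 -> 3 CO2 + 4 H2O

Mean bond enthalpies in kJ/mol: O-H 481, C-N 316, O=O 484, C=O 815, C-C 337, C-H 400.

ΔH ≈ −2444 kJ

Bonds broken (reactants):
  C-C: 2 × 337 = 674
  C-H: 8 × 400 = 3200
  O=O: 5 × 484 = 2420
  Σ(broken) = 6294 kJ
Bonds formed (products):
  C=O: 6 × 815 = 4890
  O-H: 8 × 481 = 3848
  Σ(formed) = 8738 kJ
ΔH = Σ(broken) − Σ(formed) = 6294 − 8738 = −2444 kJ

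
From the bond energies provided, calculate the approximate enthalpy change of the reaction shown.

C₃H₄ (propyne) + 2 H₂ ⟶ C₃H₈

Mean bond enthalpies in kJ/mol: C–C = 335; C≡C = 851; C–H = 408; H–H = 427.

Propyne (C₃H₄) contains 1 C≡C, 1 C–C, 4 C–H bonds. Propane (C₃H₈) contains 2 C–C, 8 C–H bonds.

Bonds broken (reactants):
  C≡C: 1 × 851 = 851
  C–C: 1 × 335 = 335
  C–H: 4 × 408 = 1632
  H–H: 2 × 427 = 854
  Σ(broken) = 3672 kJ
Bonds formed (products):
  C–C: 2 × 335 = 670
  C–H: 8 × 408 = 3264
  Σ(formed) = 3934 kJ
ΔH = Σ(broken) − Σ(formed) = 3672 − 3934 = −262 kJ

ΔH ≈ −262 kJ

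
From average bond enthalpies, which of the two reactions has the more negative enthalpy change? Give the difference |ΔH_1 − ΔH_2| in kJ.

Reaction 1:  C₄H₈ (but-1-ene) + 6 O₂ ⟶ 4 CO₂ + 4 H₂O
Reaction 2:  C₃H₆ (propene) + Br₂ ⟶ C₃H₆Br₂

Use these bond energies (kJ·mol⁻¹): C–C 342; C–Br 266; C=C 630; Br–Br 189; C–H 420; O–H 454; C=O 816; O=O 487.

Reaction 1, by 2509 kJ

Reaction 1:
  Bonds broken (reactants):
    C–C: 2 × 342 = 684
    C–H: 8 × 420 = 3360
    C=C: 1 × 630 = 630
    O=O: 6 × 487 = 2922
    Σ(broken) = 7596 kJ
  Bonds formed (products):
    C=O: 8 × 816 = 6528
    O–H: 8 × 454 = 3632
    Σ(formed) = 10160 kJ
  ΔH_1 = 7596 − 10160 = −2564 kJ
Reaction 2:
  Bonds broken (reactants):
    Br–Br: 1 × 189 = 189
    C–C: 1 × 342 = 342
    C–H: 6 × 420 = 2520
    C=C: 1 × 630 = 630
    Σ(broken) = 3681 kJ
  Bonds formed (products):
    C–Br: 2 × 266 = 532
    C–C: 2 × 342 = 684
    C–H: 6 × 420 = 2520
    Σ(formed) = 3736 kJ
  ΔH_2 = 3681 − 3736 = −55 kJ
ΔH_1 − ΔH_2 = −2509 kJ, so reaction 1 has the more negative ΔH; |ΔH_1 − ΔH_2| = 2509 kJ.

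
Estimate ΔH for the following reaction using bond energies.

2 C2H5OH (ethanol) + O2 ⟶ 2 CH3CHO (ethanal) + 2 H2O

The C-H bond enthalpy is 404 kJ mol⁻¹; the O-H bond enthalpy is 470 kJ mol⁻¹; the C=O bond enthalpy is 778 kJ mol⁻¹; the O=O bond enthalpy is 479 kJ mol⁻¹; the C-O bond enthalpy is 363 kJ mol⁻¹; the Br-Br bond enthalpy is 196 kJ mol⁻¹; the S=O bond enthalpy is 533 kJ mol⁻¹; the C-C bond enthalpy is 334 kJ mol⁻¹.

ΔH ≈ −483 kJ

Bonds broken (reactants):
  C-C: 2 × 334 = 668
  C-H: 10 × 404 = 4040
  C-O: 2 × 363 = 726
  O-H: 2 × 470 = 940
  O=O: 1 × 479 = 479
  Σ(broken) = 6853 kJ
Bonds formed (products):
  C-C: 2 × 334 = 668
  C-H: 8 × 404 = 3232
  C=O: 2 × 778 = 1556
  O-H: 4 × 470 = 1880
  Σ(formed) = 7336 kJ
ΔH = Σ(broken) − Σ(formed) = 6853 − 7336 = −483 kJ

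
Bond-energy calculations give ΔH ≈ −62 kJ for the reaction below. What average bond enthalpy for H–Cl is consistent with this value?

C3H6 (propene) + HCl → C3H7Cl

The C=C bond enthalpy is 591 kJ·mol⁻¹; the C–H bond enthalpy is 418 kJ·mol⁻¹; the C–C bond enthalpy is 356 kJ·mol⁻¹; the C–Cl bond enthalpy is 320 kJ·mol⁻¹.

D(H–Cl) ≈ 441 kJ/mol

Let D be the H–Cl bond energy.
Σ(broken) = 1×356 + 6×418 + 1×591 + 1×D = 3455 + D
Σ(formed) = 2×356 + 1×320 + 7×418 = 3958
ΔH = Σ(broken) − Σ(formed) = (3455 + D) − (3958) = −503 + D
Setting this equal to −62 kJ gives D = 441 kJ/mol.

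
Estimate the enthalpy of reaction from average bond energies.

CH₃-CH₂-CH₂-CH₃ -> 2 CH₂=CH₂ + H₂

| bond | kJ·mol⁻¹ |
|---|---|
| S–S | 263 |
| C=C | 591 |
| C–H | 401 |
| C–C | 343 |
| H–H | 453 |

ΔH ≈ +196 kJ

Bonds broken (reactants):
  C–C: 3 × 343 = 1029
  C–H: 10 × 401 = 4010
  Σ(broken) = 5039 kJ
Bonds formed (products):
  C–H: 8 × 401 = 3208
  C=C: 2 × 591 = 1182
  H–H: 1 × 453 = 453
  Σ(formed) = 4843 kJ
ΔH = Σ(broken) − Σ(formed) = 5039 − 4843 = +196 kJ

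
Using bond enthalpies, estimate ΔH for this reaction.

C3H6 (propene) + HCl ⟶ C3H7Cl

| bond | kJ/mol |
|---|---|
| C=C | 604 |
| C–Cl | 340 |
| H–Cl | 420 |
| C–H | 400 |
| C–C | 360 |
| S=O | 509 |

Bonds broken (reactants):
  C–C: 1 × 360 = 360
  C–H: 6 × 400 = 2400
  C=C: 1 × 604 = 604
  H–Cl: 1 × 420 = 420
  Σ(broken) = 3784 kJ
Bonds formed (products):
  C–C: 2 × 360 = 720
  C–Cl: 1 × 340 = 340
  C–H: 7 × 400 = 2800
  Σ(formed) = 3860 kJ
ΔH = Σ(broken) − Σ(formed) = 3784 − 3860 = −76 kJ

ΔH ≈ −76 kJ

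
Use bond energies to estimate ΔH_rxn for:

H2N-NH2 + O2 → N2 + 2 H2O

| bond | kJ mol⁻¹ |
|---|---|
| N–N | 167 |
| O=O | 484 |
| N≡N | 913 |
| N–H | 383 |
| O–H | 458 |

ΔH ≈ −562 kJ

Bonds broken (reactants):
  N–H: 4 × 383 = 1532
  N–N: 1 × 167 = 167
  O=O: 1 × 484 = 484
  Σ(broken) = 2183 kJ
Bonds formed (products):
  N≡N: 1 × 913 = 913
  O–H: 4 × 458 = 1832
  Σ(formed) = 2745 kJ
ΔH = Σ(broken) − Σ(formed) = 2183 − 2745 = −562 kJ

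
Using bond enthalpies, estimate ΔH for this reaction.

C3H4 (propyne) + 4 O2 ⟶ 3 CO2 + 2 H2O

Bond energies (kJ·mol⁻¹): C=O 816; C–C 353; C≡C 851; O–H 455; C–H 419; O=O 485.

Bonds broken (reactants):
  C≡C: 1 × 851 = 851
  C–C: 1 × 353 = 353
  C–H: 4 × 419 = 1676
  O=O: 4 × 485 = 1940
  Σ(broken) = 4820 kJ
Bonds formed (products):
  C=O: 6 × 816 = 4896
  O–H: 4 × 455 = 1820
  Σ(formed) = 6716 kJ
ΔH = Σ(broken) − Σ(formed) = 4820 − 6716 = −1896 kJ

ΔH ≈ −1896 kJ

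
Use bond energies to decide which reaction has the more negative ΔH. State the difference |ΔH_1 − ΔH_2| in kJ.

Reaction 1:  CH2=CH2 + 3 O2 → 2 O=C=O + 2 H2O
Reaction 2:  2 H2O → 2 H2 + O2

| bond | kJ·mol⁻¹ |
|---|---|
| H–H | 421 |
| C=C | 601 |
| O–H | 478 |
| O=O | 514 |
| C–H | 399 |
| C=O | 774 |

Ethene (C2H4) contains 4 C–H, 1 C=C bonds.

Reaction 1, by 1825 kJ

Reaction 1:
  Bonds broken (reactants):
    C–H: 4 × 399 = 1596
    C=C: 1 × 601 = 601
    O=O: 3 × 514 = 1542
    Σ(broken) = 3739 kJ
  Bonds formed (products):
    C=O: 4 × 774 = 3096
    O–H: 4 × 478 = 1912
    Σ(formed) = 5008 kJ
  ΔH_1 = 3739 − 5008 = −1269 kJ
Reaction 2:
  Bonds broken (reactants):
    O–H: 4 × 478 = 1912
    Σ(broken) = 1912 kJ
  Bonds formed (products):
    H–H: 2 × 421 = 842
    O=O: 1 × 514 = 514
    Σ(formed) = 1356 kJ
  ΔH_2 = 1912 − 1356 = +556 kJ
ΔH_1 − ΔH_2 = −1825 kJ, so reaction 1 has the more negative ΔH; |ΔH_1 − ΔH_2| = 1825 kJ.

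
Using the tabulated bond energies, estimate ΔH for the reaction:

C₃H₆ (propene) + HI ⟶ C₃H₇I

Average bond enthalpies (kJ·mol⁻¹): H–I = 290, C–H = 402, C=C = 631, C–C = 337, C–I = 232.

Bonds broken (reactants):
  C–C: 1 × 337 = 337
  C–H: 6 × 402 = 2412
  C=C: 1 × 631 = 631
  H–I: 1 × 290 = 290
  Σ(broken) = 3670 kJ
Bonds formed (products):
  C–C: 2 × 337 = 674
  C–H: 7 × 402 = 2814
  C–I: 1 × 232 = 232
  Σ(formed) = 3720 kJ
ΔH = Σ(broken) − Σ(formed) = 3670 − 3720 = −50 kJ

ΔH ≈ −50 kJ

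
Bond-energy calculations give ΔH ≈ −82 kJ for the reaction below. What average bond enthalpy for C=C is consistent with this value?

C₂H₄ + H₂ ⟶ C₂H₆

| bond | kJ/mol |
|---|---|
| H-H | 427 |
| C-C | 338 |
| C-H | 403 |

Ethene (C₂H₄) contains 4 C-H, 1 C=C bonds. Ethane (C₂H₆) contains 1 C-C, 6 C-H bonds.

Let D be the C=C bond energy.
Σ(broken) = 4×403 + 1×D + 1×427 = 2039 + D
Σ(formed) = 1×338 + 6×403 = 2756
ΔH = Σ(broken) − Σ(formed) = (2039 + D) − (2756) = −717 + D
Setting this equal to −82 kJ gives D = 635 kJ/mol.

D(C=C) ≈ 635 kJ/mol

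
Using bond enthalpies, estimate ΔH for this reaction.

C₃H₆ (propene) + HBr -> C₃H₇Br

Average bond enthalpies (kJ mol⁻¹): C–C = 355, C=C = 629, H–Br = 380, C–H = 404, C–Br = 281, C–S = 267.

ΔH ≈ −31 kJ

Bonds broken (reactants):
  C–C: 1 × 355 = 355
  C–H: 6 × 404 = 2424
  C=C: 1 × 629 = 629
  H–Br: 1 × 380 = 380
  Σ(broken) = 3788 kJ
Bonds formed (products):
  C–Br: 1 × 281 = 281
  C–C: 2 × 355 = 710
  C–H: 7 × 404 = 2828
  Σ(formed) = 3819 kJ
ΔH = Σ(broken) − Σ(formed) = 3788 − 3819 = −31 kJ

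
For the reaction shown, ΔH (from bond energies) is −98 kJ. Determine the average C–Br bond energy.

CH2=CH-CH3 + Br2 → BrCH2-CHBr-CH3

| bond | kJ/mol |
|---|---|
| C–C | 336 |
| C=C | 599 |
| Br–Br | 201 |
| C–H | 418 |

Let D be the C–Br bond energy.
Σ(broken) = 1×201 + 1×336 + 6×418 + 1×599 = 3644
Σ(formed) = 2×D + 2×336 + 6×418 = 3180 + 2D
ΔH = Σ(broken) − Σ(formed) = (3644) − (3180 + 2D) = +464 − 2D
Setting this equal to −98 kJ gives 2D = 562, so D = 281 kJ/mol.

D(C–Br) ≈ 281 kJ/mol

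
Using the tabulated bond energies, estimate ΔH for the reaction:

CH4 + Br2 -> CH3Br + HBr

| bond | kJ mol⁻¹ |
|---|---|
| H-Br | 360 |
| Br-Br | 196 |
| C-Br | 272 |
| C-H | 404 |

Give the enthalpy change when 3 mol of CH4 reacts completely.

Bonds broken (reactants):
  Br-Br: 1 × 196 = 196
  C-H: 4 × 404 = 1616
  Σ(broken) = 1812 kJ
Bonds formed (products):
  C-Br: 1 × 272 = 272
  C-H: 3 × 404 = 1212
  H-Br: 1 × 360 = 360
  Σ(formed) = 1844 kJ
ΔH = Σ(broken) − Σ(formed) = 1812 − 1844 = −32 kJ
For 3× the reaction as written: 3 × (−32) = −96 kJ

ΔH = −96 kJ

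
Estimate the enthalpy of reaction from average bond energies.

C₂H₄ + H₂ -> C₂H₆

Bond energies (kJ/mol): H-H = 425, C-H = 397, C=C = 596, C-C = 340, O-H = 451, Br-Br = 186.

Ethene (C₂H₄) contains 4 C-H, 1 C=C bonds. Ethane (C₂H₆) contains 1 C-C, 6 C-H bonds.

Bonds broken (reactants):
  C-H: 4 × 397 = 1588
  C=C: 1 × 596 = 596
  H-H: 1 × 425 = 425
  Σ(broken) = 2609 kJ
Bonds formed (products):
  C-C: 1 × 340 = 340
  C-H: 6 × 397 = 2382
  Σ(formed) = 2722 kJ
ΔH = Σ(broken) − Σ(formed) = 2609 − 2722 = −113 kJ

ΔH ≈ −113 kJ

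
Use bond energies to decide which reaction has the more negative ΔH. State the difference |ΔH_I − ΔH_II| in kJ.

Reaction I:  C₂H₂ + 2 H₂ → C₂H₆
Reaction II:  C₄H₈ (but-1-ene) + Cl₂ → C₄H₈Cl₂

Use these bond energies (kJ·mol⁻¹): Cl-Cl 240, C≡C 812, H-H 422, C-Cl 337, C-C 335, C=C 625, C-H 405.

Reaction I:
  Bonds broken (reactants):
    C≡C: 1 × 812 = 812
    C-H: 2 × 405 = 810
    H-H: 2 × 422 = 844
    Σ(broken) = 2466 kJ
  Bonds formed (products):
    C-C: 1 × 335 = 335
    C-H: 6 × 405 = 2430
    Σ(formed) = 2765 kJ
  ΔH_I = 2466 − 2765 = −299 kJ
Reaction II:
  Bonds broken (reactants):
    C-C: 2 × 335 = 670
    C-H: 8 × 405 = 3240
    C=C: 1 × 625 = 625
    Cl-Cl: 1 × 240 = 240
    Σ(broken) = 4775 kJ
  Bonds formed (products):
    C-C: 3 × 335 = 1005
    C-Cl: 2 × 337 = 674
    C-H: 8 × 405 = 3240
    Σ(formed) = 4919 kJ
  ΔH_II = 4775 − 4919 = −144 kJ
ΔH_I − ΔH_II = −155 kJ, so reaction I has the more negative ΔH; |ΔH_I − ΔH_II| = 155 kJ.

Reaction I, by 155 kJ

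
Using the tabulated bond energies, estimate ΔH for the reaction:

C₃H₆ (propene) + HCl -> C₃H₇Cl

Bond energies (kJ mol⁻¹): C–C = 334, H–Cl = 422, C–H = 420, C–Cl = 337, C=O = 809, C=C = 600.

Bonds broken (reactants):
  C–C: 1 × 334 = 334
  C–H: 6 × 420 = 2520
  C=C: 1 × 600 = 600
  H–Cl: 1 × 422 = 422
  Σ(broken) = 3876 kJ
Bonds formed (products):
  C–C: 2 × 334 = 668
  C–Cl: 1 × 337 = 337
  C–H: 7 × 420 = 2940
  Σ(formed) = 3945 kJ
ΔH = Σ(broken) − Σ(formed) = 3876 − 3945 = −69 kJ

ΔH ≈ −69 kJ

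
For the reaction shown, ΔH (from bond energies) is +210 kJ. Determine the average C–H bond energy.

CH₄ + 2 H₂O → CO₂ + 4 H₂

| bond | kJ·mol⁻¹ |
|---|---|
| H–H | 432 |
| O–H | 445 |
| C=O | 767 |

Let D be the C–H bond energy.
Σ(broken) = 4×D + 4×445 = 1780 + 4D
Σ(formed) = 2×767 + 4×432 = 3262
ΔH = Σ(broken) − Σ(formed) = (1780 + 4D) − (3262) = −1482 + 4D
Setting this equal to +210 kJ gives 4D = 1692, so D = 423 kJ/mol.

D(C–H) ≈ 423 kJ/mol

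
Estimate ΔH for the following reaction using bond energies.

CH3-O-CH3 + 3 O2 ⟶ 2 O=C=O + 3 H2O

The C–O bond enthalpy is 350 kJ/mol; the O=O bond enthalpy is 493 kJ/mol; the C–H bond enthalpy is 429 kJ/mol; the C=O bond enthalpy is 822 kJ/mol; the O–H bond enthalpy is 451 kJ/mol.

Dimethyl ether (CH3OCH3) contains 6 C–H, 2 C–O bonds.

Bonds broken (reactants):
  C–H: 6 × 429 = 2574
  C–O: 2 × 350 = 700
  O=O: 3 × 493 = 1479
  Σ(broken) = 4753 kJ
Bonds formed (products):
  C=O: 4 × 822 = 3288
  O–H: 6 × 451 = 2706
  Σ(formed) = 5994 kJ
ΔH = Σ(broken) − Σ(formed) = 4753 − 5994 = −1241 kJ

ΔH ≈ −1241 kJ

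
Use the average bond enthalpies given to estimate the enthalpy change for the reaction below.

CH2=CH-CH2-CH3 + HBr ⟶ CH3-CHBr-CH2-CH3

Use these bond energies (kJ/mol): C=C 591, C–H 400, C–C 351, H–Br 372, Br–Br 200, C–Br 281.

ΔH ≈ −69 kJ

Bonds broken (reactants):
  C–C: 2 × 351 = 702
  C–H: 8 × 400 = 3200
  C=C: 1 × 591 = 591
  H–Br: 1 × 372 = 372
  Σ(broken) = 4865 kJ
Bonds formed (products):
  C–Br: 1 × 281 = 281
  C–C: 3 × 351 = 1053
  C–H: 9 × 400 = 3600
  Σ(formed) = 4934 kJ
ΔH = Σ(broken) − Σ(formed) = 4865 − 4934 = −69 kJ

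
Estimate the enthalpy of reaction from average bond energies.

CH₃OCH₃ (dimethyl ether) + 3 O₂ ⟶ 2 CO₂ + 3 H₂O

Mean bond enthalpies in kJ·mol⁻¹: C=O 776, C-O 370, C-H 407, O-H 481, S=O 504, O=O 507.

ΔH ≈ −1287 kJ

Bonds broken (reactants):
  C-H: 6 × 407 = 2442
  C-O: 2 × 370 = 740
  O=O: 3 × 507 = 1521
  Σ(broken) = 4703 kJ
Bonds formed (products):
  C=O: 4 × 776 = 3104
  O-H: 6 × 481 = 2886
  Σ(formed) = 5990 kJ
ΔH = Σ(broken) − Σ(formed) = 4703 − 5990 = −1287 kJ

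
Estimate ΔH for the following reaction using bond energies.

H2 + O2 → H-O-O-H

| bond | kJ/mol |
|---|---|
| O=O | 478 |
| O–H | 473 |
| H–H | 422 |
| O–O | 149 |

ΔH ≈ −195 kJ

Bonds broken (reactants):
  H–H: 1 × 422 = 422
  O=O: 1 × 478 = 478
  Σ(broken) = 900 kJ
Bonds formed (products):
  O–H: 2 × 473 = 946
  O–O: 1 × 149 = 149
  Σ(formed) = 1095 kJ
ΔH = Σ(broken) − Σ(formed) = 900 − 1095 = −195 kJ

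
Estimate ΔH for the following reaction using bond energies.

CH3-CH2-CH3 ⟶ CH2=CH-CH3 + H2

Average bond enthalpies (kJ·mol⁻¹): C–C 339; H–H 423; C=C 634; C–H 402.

Bonds broken (reactants):
  C–C: 2 × 339 = 678
  C–H: 8 × 402 = 3216
  Σ(broken) = 3894 kJ
Bonds formed (products):
  C–C: 1 × 339 = 339
  C–H: 6 × 402 = 2412
  C=C: 1 × 634 = 634
  H–H: 1 × 423 = 423
  Σ(formed) = 3808 kJ
ΔH = Σ(broken) − Σ(formed) = 3894 − 3808 = +86 kJ

ΔH ≈ +86 kJ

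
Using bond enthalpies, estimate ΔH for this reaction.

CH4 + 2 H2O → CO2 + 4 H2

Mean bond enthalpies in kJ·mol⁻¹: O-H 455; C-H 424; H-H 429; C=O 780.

Bonds broken (reactants):
  C-H: 4 × 424 = 1696
  O-H: 4 × 455 = 1820
  Σ(broken) = 3516 kJ
Bonds formed (products):
  C=O: 2 × 780 = 1560
  H-H: 4 × 429 = 1716
  Σ(formed) = 3276 kJ
ΔH = Σ(broken) − Σ(formed) = 3516 − 3276 = +240 kJ

ΔH ≈ +240 kJ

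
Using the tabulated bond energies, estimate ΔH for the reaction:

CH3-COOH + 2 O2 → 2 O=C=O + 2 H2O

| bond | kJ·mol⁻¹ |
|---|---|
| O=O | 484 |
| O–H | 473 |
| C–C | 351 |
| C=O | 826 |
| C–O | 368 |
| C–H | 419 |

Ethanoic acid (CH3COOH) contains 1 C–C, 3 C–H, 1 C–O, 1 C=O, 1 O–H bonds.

ΔH ≈ −953 kJ

Bonds broken (reactants):
  C–C: 1 × 351 = 351
  C–H: 3 × 419 = 1257
  C–O: 1 × 368 = 368
  C=O: 1 × 826 = 826
  O–H: 1 × 473 = 473
  O=O: 2 × 484 = 968
  Σ(broken) = 4243 kJ
Bonds formed (products):
  C=O: 4 × 826 = 3304
  O–H: 4 × 473 = 1892
  Σ(formed) = 5196 kJ
ΔH = Σ(broken) − Σ(formed) = 4243 − 5196 = −953 kJ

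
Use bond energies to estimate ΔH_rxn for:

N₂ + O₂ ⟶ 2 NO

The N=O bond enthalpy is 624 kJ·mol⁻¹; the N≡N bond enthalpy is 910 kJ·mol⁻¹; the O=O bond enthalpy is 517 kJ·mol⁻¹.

ΔH ≈ +179 kJ

Bonds broken (reactants):
  N≡N: 1 × 910 = 910
  O=O: 1 × 517 = 517
  Σ(broken) = 1427 kJ
Bonds formed (products):
  N=O: 2 × 624 = 1248
  Σ(formed) = 1248 kJ
ΔH = Σ(broken) − Σ(formed) = 1427 − 1248 = +179 kJ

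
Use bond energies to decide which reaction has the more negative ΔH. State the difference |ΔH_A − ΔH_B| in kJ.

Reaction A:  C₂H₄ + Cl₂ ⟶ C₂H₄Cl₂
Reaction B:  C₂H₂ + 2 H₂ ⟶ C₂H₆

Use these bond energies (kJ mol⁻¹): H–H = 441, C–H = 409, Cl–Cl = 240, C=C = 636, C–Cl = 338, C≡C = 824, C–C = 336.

Reaction B, by 130 kJ

Reaction A:
  Bonds broken (reactants):
    C–H: 4 × 409 = 1636
    C=C: 1 × 636 = 636
    Cl–Cl: 1 × 240 = 240
    Σ(broken) = 2512 kJ
  Bonds formed (products):
    C–C: 1 × 336 = 336
    C–Cl: 2 × 338 = 676
    C–H: 4 × 409 = 1636
    Σ(formed) = 2648 kJ
  ΔH_A = 2512 − 2648 = −136 kJ
Reaction B:
  Bonds broken (reactants):
    C≡C: 1 × 824 = 824
    C–H: 2 × 409 = 818
    H–H: 2 × 441 = 882
    Σ(broken) = 2524 kJ
  Bonds formed (products):
    C–C: 1 × 336 = 336
    C–H: 6 × 409 = 2454
    Σ(formed) = 2790 kJ
  ΔH_B = 2524 − 2790 = −266 kJ
ΔH_A − ΔH_B = +130 kJ, so reaction B has the more negative ΔH; |ΔH_A − ΔH_B| = 130 kJ.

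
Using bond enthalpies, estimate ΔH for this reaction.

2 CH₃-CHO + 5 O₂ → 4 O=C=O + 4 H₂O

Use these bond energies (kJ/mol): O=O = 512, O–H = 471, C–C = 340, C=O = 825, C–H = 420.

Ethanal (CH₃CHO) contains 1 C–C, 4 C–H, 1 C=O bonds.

ΔH ≈ −2118 kJ

Bonds broken (reactants):
  C–C: 2 × 340 = 680
  C–H: 8 × 420 = 3360
  C=O: 2 × 825 = 1650
  O=O: 5 × 512 = 2560
  Σ(broken) = 8250 kJ
Bonds formed (products):
  C=O: 8 × 825 = 6600
  O–H: 8 × 471 = 3768
  Σ(formed) = 10368 kJ
ΔH = Σ(broken) − Σ(formed) = 8250 − 10368 = −2118 kJ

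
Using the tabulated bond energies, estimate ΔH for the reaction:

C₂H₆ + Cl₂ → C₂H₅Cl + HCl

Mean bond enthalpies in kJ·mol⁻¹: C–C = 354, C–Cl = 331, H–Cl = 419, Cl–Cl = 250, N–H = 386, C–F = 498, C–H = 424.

ΔH ≈ −76 kJ

Bonds broken (reactants):
  C–C: 1 × 354 = 354
  C–H: 6 × 424 = 2544
  Cl–Cl: 1 × 250 = 250
  Σ(broken) = 3148 kJ
Bonds formed (products):
  C–C: 1 × 354 = 354
  C–Cl: 1 × 331 = 331
  C–H: 5 × 424 = 2120
  H–Cl: 1 × 419 = 419
  Σ(formed) = 3224 kJ
ΔH = Σ(broken) − Σ(formed) = 3148 − 3224 = −76 kJ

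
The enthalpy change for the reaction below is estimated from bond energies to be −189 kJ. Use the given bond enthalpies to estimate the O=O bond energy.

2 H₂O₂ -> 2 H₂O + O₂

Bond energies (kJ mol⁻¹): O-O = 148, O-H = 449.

Let D be the O=O bond energy.
Σ(broken) = 4×449 + 2×148 = 2092
Σ(formed) = 4×449 + 1×D = 1796 + D
ΔH = Σ(broken) − Σ(formed) = (2092) − (1796 + D) = +296 − D
Setting this equal to −189 kJ gives D = 485 kJ/mol.

D(O=O) ≈ 485 kJ/mol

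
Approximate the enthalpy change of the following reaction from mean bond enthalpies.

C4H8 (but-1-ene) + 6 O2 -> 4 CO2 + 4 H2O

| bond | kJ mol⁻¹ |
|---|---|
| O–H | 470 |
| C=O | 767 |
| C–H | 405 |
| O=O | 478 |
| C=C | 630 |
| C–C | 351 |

Bonds broken (reactants):
  C–C: 2 × 351 = 702
  C–H: 8 × 405 = 3240
  C=C: 1 × 630 = 630
  O=O: 6 × 478 = 2868
  Σ(broken) = 7440 kJ
Bonds formed (products):
  C=O: 8 × 767 = 6136
  O–H: 8 × 470 = 3760
  Σ(formed) = 9896 kJ
ΔH = Σ(broken) − Σ(formed) = 7440 − 9896 = −2456 kJ

ΔH ≈ −2456 kJ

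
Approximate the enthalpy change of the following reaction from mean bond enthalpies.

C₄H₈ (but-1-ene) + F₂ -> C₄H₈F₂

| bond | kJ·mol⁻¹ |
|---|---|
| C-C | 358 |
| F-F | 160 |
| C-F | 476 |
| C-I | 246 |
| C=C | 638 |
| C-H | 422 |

Bonds broken (reactants):
  C-C: 2 × 358 = 716
  C-H: 8 × 422 = 3376
  C=C: 1 × 638 = 638
  F-F: 1 × 160 = 160
  Σ(broken) = 4890 kJ
Bonds formed (products):
  C-C: 3 × 358 = 1074
  C-F: 2 × 476 = 952
  C-H: 8 × 422 = 3376
  Σ(formed) = 5402 kJ
ΔH = Σ(broken) − Σ(formed) = 4890 − 5402 = −512 kJ

ΔH ≈ −512 kJ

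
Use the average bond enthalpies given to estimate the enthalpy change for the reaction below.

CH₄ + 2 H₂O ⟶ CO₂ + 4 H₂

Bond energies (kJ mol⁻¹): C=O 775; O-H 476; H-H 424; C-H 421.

Bonds broken (reactants):
  C-H: 4 × 421 = 1684
  O-H: 4 × 476 = 1904
  Σ(broken) = 3588 kJ
Bonds formed (products):
  C=O: 2 × 775 = 1550
  H-H: 4 × 424 = 1696
  Σ(formed) = 3246 kJ
ΔH = Σ(broken) − Σ(formed) = 3588 − 3246 = +342 kJ

ΔH ≈ +342 kJ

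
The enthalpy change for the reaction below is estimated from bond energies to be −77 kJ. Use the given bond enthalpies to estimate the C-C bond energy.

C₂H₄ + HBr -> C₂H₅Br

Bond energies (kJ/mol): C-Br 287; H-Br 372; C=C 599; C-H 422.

Let D be the C-C bond energy.
Σ(broken) = 4×422 + 1×599 + 1×372 = 2659
Σ(formed) = 1×287 + 1×D + 5×422 = 2397 + D
ΔH = Σ(broken) − Σ(formed) = (2659) − (2397 + D) = +262 − D
Setting this equal to −77 kJ gives D = 339 kJ/mol.

D(C-C) ≈ 339 kJ/mol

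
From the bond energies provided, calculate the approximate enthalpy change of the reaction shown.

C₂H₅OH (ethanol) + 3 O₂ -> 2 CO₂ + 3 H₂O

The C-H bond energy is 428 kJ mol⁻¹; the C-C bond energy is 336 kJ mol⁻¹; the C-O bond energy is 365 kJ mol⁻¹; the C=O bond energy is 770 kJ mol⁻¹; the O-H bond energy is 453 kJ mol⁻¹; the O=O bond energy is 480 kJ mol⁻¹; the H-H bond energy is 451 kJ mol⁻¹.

ΔH ≈ −1064 kJ

Bonds broken (reactants):
  C-C: 1 × 336 = 336
  C-H: 5 × 428 = 2140
  C-O: 1 × 365 = 365
  O-H: 1 × 453 = 453
  O=O: 3 × 480 = 1440
  Σ(broken) = 4734 kJ
Bonds formed (products):
  C=O: 4 × 770 = 3080
  O-H: 6 × 453 = 2718
  Σ(formed) = 5798 kJ
ΔH = Σ(broken) − Σ(formed) = 4734 − 5798 = −1064 kJ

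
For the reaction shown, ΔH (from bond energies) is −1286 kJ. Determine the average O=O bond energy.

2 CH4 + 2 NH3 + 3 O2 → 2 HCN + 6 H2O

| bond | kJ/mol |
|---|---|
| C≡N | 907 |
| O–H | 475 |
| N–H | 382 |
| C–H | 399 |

Let D be the O=O bond energy.
Σ(broken) = 8×399 + 6×382 + 3×D = 5484 + 3D
Σ(formed) = 2×907 + 2×399 + 12×475 = 8312
ΔH = Σ(broken) − Σ(formed) = (5484 + 3D) − (8312) = −2828 + 3D
Setting this equal to −1286 kJ gives 3D = 1542, so D = 514 kJ/mol.

D(O=O) ≈ 514 kJ/mol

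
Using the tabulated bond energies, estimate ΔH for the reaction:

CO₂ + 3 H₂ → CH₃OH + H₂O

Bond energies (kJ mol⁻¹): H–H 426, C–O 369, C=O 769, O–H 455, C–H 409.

Bonds broken (reactants):
  C=O: 2 × 769 = 1538
  H–H: 3 × 426 = 1278
  Σ(broken) = 2816 kJ
Bonds formed (products):
  C–H: 3 × 409 = 1227
  C–O: 1 × 369 = 369
  O–H: 3 × 455 = 1365
  Σ(formed) = 2961 kJ
ΔH = Σ(broken) − Σ(formed) = 2816 − 2961 = −145 kJ

ΔH ≈ −145 kJ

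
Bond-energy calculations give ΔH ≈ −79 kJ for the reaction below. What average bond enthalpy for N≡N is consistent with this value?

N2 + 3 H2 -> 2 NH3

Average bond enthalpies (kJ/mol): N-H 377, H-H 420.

Let D be the N≡N bond energy.
Σ(broken) = 3×420 + 1×D = 1260 + D
Σ(formed) = 6×377 = 2262
ΔH = Σ(broken) − Σ(formed) = (1260 + D) − (2262) = −1002 + D
Setting this equal to −79 kJ gives D = 923 kJ/mol.

D(N≡N) ≈ 923 kJ/mol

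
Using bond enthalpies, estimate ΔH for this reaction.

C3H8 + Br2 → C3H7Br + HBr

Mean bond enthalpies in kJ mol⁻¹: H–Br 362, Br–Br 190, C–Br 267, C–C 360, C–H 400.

ΔH ≈ −39 kJ

Bonds broken (reactants):
  Br–Br: 1 × 190 = 190
  C–C: 2 × 360 = 720
  C–H: 8 × 400 = 3200
  Σ(broken) = 4110 kJ
Bonds formed (products):
  C–Br: 1 × 267 = 267
  C–C: 2 × 360 = 720
  C–H: 7 × 400 = 2800
  H–Br: 1 × 362 = 362
  Σ(formed) = 4149 kJ
ΔH = Σ(broken) − Σ(formed) = 4110 − 4149 = −39 kJ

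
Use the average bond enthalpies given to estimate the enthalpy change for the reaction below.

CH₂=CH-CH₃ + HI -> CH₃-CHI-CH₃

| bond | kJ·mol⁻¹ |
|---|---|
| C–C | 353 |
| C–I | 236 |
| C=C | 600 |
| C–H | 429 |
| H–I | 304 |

ΔH ≈ −114 kJ

Bonds broken (reactants):
  C–C: 1 × 353 = 353
  C–H: 6 × 429 = 2574
  C=C: 1 × 600 = 600
  H–I: 1 × 304 = 304
  Σ(broken) = 3831 kJ
Bonds formed (products):
  C–C: 2 × 353 = 706
  C–H: 7 × 429 = 3003
  C–I: 1 × 236 = 236
  Σ(formed) = 3945 kJ
ΔH = Σ(broken) − Σ(formed) = 3831 − 3945 = −114 kJ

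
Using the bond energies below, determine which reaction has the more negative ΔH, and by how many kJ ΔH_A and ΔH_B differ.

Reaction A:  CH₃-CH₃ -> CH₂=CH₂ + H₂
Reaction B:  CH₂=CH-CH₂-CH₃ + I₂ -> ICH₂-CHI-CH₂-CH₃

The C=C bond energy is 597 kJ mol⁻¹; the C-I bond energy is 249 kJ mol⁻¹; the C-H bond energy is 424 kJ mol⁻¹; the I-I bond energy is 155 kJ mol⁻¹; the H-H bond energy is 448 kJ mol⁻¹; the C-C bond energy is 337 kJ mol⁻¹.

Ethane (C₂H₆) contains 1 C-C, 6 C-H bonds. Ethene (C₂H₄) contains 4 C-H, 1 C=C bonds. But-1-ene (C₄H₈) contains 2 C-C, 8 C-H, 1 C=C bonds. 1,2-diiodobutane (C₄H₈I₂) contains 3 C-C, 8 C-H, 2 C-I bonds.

Reaction A:
  Bonds broken (reactants):
    C-C: 1 × 337 = 337
    C-H: 6 × 424 = 2544
    Σ(broken) = 2881 kJ
  Bonds formed (products):
    C-H: 4 × 424 = 1696
    C=C: 1 × 597 = 597
    H-H: 1 × 448 = 448
    Σ(formed) = 2741 kJ
  ΔH_A = 2881 − 2741 = +140 kJ
Reaction B:
  Bonds broken (reactants):
    C-C: 2 × 337 = 674
    C-H: 8 × 424 = 3392
    C=C: 1 × 597 = 597
    I-I: 1 × 155 = 155
    Σ(broken) = 4818 kJ
  Bonds formed (products):
    C-C: 3 × 337 = 1011
    C-H: 8 × 424 = 3392
    C-I: 2 × 249 = 498
    Σ(formed) = 4901 kJ
  ΔH_B = 4818 − 4901 = −83 kJ
ΔH_A − ΔH_B = +223 kJ, so reaction B has the more negative ΔH; |ΔH_A − ΔH_B| = 223 kJ.

Reaction B, by 223 kJ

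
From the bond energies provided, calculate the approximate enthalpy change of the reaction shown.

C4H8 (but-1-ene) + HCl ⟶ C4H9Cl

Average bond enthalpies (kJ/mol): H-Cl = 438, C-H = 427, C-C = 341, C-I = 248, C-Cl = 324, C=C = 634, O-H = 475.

Bonds broken (reactants):
  C-C: 2 × 341 = 682
  C-H: 8 × 427 = 3416
  C=C: 1 × 634 = 634
  H-Cl: 1 × 438 = 438
  Σ(broken) = 5170 kJ
Bonds formed (products):
  C-C: 3 × 341 = 1023
  C-Cl: 1 × 324 = 324
  C-H: 9 × 427 = 3843
  Σ(formed) = 5190 kJ
ΔH = Σ(broken) − Σ(formed) = 5170 − 5190 = −20 kJ

ΔH ≈ −20 kJ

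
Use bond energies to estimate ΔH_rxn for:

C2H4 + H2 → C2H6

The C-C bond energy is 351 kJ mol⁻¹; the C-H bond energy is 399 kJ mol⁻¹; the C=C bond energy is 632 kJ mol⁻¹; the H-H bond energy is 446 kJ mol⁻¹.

Bonds broken (reactants):
  C-H: 4 × 399 = 1596
  C=C: 1 × 632 = 632
  H-H: 1 × 446 = 446
  Σ(broken) = 2674 kJ
Bonds formed (products):
  C-C: 1 × 351 = 351
  C-H: 6 × 399 = 2394
  Σ(formed) = 2745 kJ
ΔH = Σ(broken) − Σ(formed) = 2674 − 2745 = −71 kJ

ΔH ≈ −71 kJ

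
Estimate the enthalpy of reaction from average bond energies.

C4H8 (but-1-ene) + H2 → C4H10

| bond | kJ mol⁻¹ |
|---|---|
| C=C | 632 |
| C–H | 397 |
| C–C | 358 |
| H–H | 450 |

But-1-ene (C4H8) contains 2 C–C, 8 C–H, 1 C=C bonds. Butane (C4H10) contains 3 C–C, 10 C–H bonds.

Bonds broken (reactants):
  C–C: 2 × 358 = 716
  C–H: 8 × 397 = 3176
  C=C: 1 × 632 = 632
  H–H: 1 × 450 = 450
  Σ(broken) = 4974 kJ
Bonds formed (products):
  C–C: 3 × 358 = 1074
  C–H: 10 × 397 = 3970
  Σ(formed) = 5044 kJ
ΔH = Σ(broken) − Σ(formed) = 4974 − 5044 = −70 kJ

ΔH ≈ −70 kJ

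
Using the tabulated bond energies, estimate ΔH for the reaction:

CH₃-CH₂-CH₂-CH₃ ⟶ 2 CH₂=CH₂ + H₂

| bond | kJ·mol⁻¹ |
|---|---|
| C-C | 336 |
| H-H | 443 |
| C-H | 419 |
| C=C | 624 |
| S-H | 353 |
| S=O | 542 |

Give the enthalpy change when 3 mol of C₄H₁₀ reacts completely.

Bonds broken (reactants):
  C-C: 3 × 336 = 1008
  C-H: 10 × 419 = 4190
  Σ(broken) = 5198 kJ
Bonds formed (products):
  C-H: 8 × 419 = 3352
  C=C: 2 × 624 = 1248
  H-H: 1 × 443 = 443
  Σ(formed) = 5043 kJ
ΔH = Σ(broken) − Σ(formed) = 5198 − 5043 = +155 kJ
For 3× the reaction as written: 3 × (+155) = +465 kJ

ΔH = +465 kJ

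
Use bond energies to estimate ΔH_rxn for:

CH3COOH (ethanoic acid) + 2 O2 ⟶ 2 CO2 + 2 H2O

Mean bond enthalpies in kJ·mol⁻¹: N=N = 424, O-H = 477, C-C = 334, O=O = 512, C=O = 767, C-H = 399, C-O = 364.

ΔH ≈ −813 kJ

Bonds broken (reactants):
  C-C: 1 × 334 = 334
  C-H: 3 × 399 = 1197
  C-O: 1 × 364 = 364
  C=O: 1 × 767 = 767
  O-H: 1 × 477 = 477
  O=O: 2 × 512 = 1024
  Σ(broken) = 4163 kJ
Bonds formed (products):
  C=O: 4 × 767 = 3068
  O-H: 4 × 477 = 1908
  Σ(formed) = 4976 kJ
ΔH = Σ(broken) − Σ(formed) = 4163 − 4976 = −813 kJ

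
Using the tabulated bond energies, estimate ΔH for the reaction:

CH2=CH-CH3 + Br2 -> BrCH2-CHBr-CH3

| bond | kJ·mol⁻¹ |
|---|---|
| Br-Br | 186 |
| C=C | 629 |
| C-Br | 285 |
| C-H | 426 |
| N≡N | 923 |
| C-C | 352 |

ΔH ≈ −107 kJ

Bonds broken (reactants):
  Br-Br: 1 × 186 = 186
  C-C: 1 × 352 = 352
  C-H: 6 × 426 = 2556
  C=C: 1 × 629 = 629
  Σ(broken) = 3723 kJ
Bonds formed (products):
  C-Br: 2 × 285 = 570
  C-C: 2 × 352 = 704
  C-H: 6 × 426 = 2556
  Σ(formed) = 3830 kJ
ΔH = Σ(broken) − Σ(formed) = 3723 − 3830 = −107 kJ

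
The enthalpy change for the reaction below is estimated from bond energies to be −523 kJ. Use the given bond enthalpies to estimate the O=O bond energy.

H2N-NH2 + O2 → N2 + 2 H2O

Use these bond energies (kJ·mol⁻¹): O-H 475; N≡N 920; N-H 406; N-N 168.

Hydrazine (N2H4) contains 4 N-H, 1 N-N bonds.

D(O=O) ≈ 505 kJ/mol

Let D be the O=O bond energy.
Σ(broken) = 4×406 + 1×168 + 1×D = 1792 + D
Σ(formed) = 1×920 + 4×475 = 2820
ΔH = Σ(broken) − Σ(formed) = (1792 + D) − (2820) = −1028 + D
Setting this equal to −523 kJ gives D = 505 kJ/mol.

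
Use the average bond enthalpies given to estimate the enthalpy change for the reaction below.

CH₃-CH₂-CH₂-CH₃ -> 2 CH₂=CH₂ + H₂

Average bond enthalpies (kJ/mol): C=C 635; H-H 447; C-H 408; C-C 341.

Bonds broken (reactants):
  C-C: 3 × 341 = 1023
  C-H: 10 × 408 = 4080
  Σ(broken) = 5103 kJ
Bonds formed (products):
  C-H: 8 × 408 = 3264
  C=C: 2 × 635 = 1270
  H-H: 1 × 447 = 447
  Σ(formed) = 4981 kJ
ΔH = Σ(broken) − Σ(formed) = 5103 − 4981 = +122 kJ

ΔH ≈ +122 kJ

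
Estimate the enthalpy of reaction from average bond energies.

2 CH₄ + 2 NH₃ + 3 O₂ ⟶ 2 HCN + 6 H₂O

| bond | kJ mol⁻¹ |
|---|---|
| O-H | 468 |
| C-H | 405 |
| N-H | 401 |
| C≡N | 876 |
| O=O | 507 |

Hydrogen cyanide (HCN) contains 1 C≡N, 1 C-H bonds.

Bonds broken (reactants):
  C-H: 8 × 405 = 3240
  N-H: 6 × 401 = 2406
  O=O: 3 × 507 = 1521
  Σ(broken) = 7167 kJ
Bonds formed (products):
  C≡N: 2 × 876 = 1752
  C-H: 2 × 405 = 810
  O-H: 12 × 468 = 5616
  Σ(formed) = 8178 kJ
ΔH = Σ(broken) − Σ(formed) = 7167 − 8178 = −1011 kJ

ΔH ≈ −1011 kJ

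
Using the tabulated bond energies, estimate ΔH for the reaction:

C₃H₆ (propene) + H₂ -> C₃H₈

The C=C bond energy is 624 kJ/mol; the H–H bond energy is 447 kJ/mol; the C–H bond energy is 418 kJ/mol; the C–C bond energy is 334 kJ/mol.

Bonds broken (reactants):
  C–C: 1 × 334 = 334
  C–H: 6 × 418 = 2508
  C=C: 1 × 624 = 624
  H–H: 1 × 447 = 447
  Σ(broken) = 3913 kJ
Bonds formed (products):
  C–C: 2 × 334 = 668
  C–H: 8 × 418 = 3344
  Σ(formed) = 4012 kJ
ΔH = Σ(broken) − Σ(formed) = 3913 − 4012 = −99 kJ

ΔH ≈ −99 kJ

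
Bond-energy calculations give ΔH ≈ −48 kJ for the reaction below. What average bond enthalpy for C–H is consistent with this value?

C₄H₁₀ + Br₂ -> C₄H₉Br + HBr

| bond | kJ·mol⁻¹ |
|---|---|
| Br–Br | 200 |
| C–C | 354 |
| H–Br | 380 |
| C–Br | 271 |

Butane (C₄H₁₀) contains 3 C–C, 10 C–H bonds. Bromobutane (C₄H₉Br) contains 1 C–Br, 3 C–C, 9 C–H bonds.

Let D be the C–H bond energy.
Σ(broken) = 1×200 + 3×354 + 10×D = 1262 + 10D
Σ(formed) = 1×271 + 3×354 + 9×D + 1×380 = 1713 + 9D
ΔH = Σ(broken) − Σ(formed) = (1262 + 10D) − (1713 + 9D) = −451 + D
Setting this equal to −48 kJ gives D = 403 kJ/mol.

D(C–H) ≈ 403 kJ/mol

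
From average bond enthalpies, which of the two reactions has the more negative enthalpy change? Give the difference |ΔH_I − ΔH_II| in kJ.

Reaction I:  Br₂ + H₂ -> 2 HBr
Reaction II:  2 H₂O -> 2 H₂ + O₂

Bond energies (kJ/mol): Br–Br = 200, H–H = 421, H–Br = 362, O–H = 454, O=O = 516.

Reaction I:
  Bonds broken (reactants):
    Br–Br: 1 × 200 = 200
    H–H: 1 × 421 = 421
    Σ(broken) = 621 kJ
  Bonds formed (products):
    H–Br: 2 × 362 = 724
    Σ(formed) = 724 kJ
  ΔH_I = 621 − 724 = −103 kJ
Reaction II:
  Bonds broken (reactants):
    O–H: 4 × 454 = 1816
    Σ(broken) = 1816 kJ
  Bonds formed (products):
    H–H: 2 × 421 = 842
    O=O: 1 × 516 = 516
    Σ(formed) = 1358 kJ
  ΔH_II = 1816 − 1358 = +458 kJ
ΔH_I − ΔH_II = −561 kJ, so reaction I has the more negative ΔH; |ΔH_I − ΔH_II| = 561 kJ.

Reaction I, by 561 kJ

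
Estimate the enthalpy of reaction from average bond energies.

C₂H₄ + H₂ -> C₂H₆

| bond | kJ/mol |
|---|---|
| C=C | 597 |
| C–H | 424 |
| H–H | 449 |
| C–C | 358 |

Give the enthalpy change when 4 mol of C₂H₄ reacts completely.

Bonds broken (reactants):
  C–H: 4 × 424 = 1696
  C=C: 1 × 597 = 597
  H–H: 1 × 449 = 449
  Σ(broken) = 2742 kJ
Bonds formed (products):
  C–C: 1 × 358 = 358
  C–H: 6 × 424 = 2544
  Σ(formed) = 2902 kJ
ΔH = Σ(broken) − Σ(formed) = 2742 − 2902 = −160 kJ
For 4× the reaction as written: 4 × (−160) = −640 kJ

ΔH = −640 kJ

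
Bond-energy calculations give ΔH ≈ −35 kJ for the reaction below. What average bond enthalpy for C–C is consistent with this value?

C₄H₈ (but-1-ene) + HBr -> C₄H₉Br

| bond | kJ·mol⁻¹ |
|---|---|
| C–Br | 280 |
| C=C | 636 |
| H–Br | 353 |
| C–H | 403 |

Let D be the C–C bond energy.
Σ(broken) = 2×D + 8×403 + 1×636 + 1×353 = 4213 + 2D
Σ(formed) = 1×280 + 3×D + 9×403 = 3907 + 3D
ΔH = Σ(broken) − Σ(formed) = (4213 + 2D) − (3907 + 3D) = +306 − D
Setting this equal to −35 kJ gives D = 341 kJ/mol.

D(C–C) ≈ 341 kJ/mol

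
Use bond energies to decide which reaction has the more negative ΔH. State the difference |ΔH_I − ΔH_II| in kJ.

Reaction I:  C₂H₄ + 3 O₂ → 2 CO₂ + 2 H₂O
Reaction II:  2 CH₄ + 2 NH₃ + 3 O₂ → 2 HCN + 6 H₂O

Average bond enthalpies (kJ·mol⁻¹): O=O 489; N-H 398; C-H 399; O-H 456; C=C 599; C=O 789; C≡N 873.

Reaction I, by 349 kJ

Reaction I:
  Bonds broken (reactants):
    C-H: 4 × 399 = 1596
    C=C: 1 × 599 = 599
    O=O: 3 × 489 = 1467
    Σ(broken) = 3662 kJ
  Bonds formed (products):
    C=O: 4 × 789 = 3156
    O-H: 4 × 456 = 1824
    Σ(formed) = 4980 kJ
  ΔH_I = 3662 − 4980 = −1318 kJ
Reaction II:
  Bonds broken (reactants):
    C-H: 8 × 399 = 3192
    N-H: 6 × 398 = 2388
    O=O: 3 × 489 = 1467
    Σ(broken) = 7047 kJ
  Bonds formed (products):
    C≡N: 2 × 873 = 1746
    C-H: 2 × 399 = 798
    O-H: 12 × 456 = 5472
    Σ(formed) = 8016 kJ
  ΔH_II = 7047 − 8016 = −969 kJ
ΔH_I − ΔH_II = −349 kJ, so reaction I has the more negative ΔH; |ΔH_I − ΔH_II| = 349 kJ.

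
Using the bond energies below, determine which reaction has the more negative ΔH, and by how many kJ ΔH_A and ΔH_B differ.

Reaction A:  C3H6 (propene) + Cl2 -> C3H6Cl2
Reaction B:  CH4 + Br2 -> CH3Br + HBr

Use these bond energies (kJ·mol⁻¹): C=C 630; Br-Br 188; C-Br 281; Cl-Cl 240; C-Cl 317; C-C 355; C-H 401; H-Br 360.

Reaction A:
  Bonds broken (reactants):
    C-C: 1 × 355 = 355
    C-H: 6 × 401 = 2406
    C=C: 1 × 630 = 630
    Cl-Cl: 1 × 240 = 240
    Σ(broken) = 3631 kJ
  Bonds formed (products):
    C-C: 2 × 355 = 710
    C-Cl: 2 × 317 = 634
    C-H: 6 × 401 = 2406
    Σ(formed) = 3750 kJ
  ΔH_A = 3631 − 3750 = −119 kJ
Reaction B:
  Bonds broken (reactants):
    Br-Br: 1 × 188 = 188
    C-H: 4 × 401 = 1604
    Σ(broken) = 1792 kJ
  Bonds formed (products):
    C-Br: 1 × 281 = 281
    C-H: 3 × 401 = 1203
    H-Br: 1 × 360 = 360
    Σ(formed) = 1844 kJ
  ΔH_B = 1792 − 1844 = −52 kJ
ΔH_A − ΔH_B = −67 kJ, so reaction A has the more negative ΔH; |ΔH_A − ΔH_B| = 67 kJ.

Reaction A, by 67 kJ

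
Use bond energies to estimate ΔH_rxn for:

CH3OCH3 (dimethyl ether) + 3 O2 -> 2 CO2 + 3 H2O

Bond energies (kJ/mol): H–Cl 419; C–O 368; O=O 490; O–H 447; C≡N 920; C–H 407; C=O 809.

ΔH ≈ −1270 kJ

Bonds broken (reactants):
  C–H: 6 × 407 = 2442
  C–O: 2 × 368 = 736
  O=O: 3 × 490 = 1470
  Σ(broken) = 4648 kJ
Bonds formed (products):
  C=O: 4 × 809 = 3236
  O–H: 6 × 447 = 2682
  Σ(formed) = 5918 kJ
ΔH = Σ(broken) − Σ(formed) = 4648 − 5918 = −1270 kJ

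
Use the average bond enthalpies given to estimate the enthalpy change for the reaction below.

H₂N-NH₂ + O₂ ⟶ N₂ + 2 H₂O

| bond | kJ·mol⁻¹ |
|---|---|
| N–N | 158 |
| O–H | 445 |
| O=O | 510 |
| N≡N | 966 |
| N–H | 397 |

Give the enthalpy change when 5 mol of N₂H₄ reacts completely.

ΔH = −2450 kJ

Bonds broken (reactants):
  N–H: 4 × 397 = 1588
  N–N: 1 × 158 = 158
  O=O: 1 × 510 = 510
  Σ(broken) = 2256 kJ
Bonds formed (products):
  N≡N: 1 × 966 = 966
  O–H: 4 × 445 = 1780
  Σ(formed) = 2746 kJ
ΔH = Σ(broken) − Σ(formed) = 2256 − 2746 = −490 kJ
For 5× the reaction as written: 5 × (−490) = −2450 kJ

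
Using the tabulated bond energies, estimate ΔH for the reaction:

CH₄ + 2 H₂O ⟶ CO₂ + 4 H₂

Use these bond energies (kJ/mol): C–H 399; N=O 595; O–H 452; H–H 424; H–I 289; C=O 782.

Bonds broken (reactants):
  C–H: 4 × 399 = 1596
  O–H: 4 × 452 = 1808
  Σ(broken) = 3404 kJ
Bonds formed (products):
  C=O: 2 × 782 = 1564
  H–H: 4 × 424 = 1696
  Σ(formed) = 3260 kJ
ΔH = Σ(broken) − Σ(formed) = 3404 − 3260 = +144 kJ

ΔH ≈ +144 kJ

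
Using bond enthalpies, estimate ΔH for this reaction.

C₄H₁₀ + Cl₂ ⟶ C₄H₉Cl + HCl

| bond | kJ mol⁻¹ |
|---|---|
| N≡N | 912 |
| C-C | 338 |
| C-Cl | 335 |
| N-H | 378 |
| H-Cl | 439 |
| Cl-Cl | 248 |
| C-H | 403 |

Bonds broken (reactants):
  C-C: 3 × 338 = 1014
  C-H: 10 × 403 = 4030
  Cl-Cl: 1 × 248 = 248
  Σ(broken) = 5292 kJ
Bonds formed (products):
  C-C: 3 × 338 = 1014
  C-Cl: 1 × 335 = 335
  C-H: 9 × 403 = 3627
  H-Cl: 1 × 439 = 439
  Σ(formed) = 5415 kJ
ΔH = Σ(broken) − Σ(formed) = 5292 − 5415 = −123 kJ

ΔH ≈ −123 kJ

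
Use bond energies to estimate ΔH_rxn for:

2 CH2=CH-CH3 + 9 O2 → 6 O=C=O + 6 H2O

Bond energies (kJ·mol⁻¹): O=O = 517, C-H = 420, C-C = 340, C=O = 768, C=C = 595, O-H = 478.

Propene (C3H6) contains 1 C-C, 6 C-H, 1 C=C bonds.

Bonds broken (reactants):
  C-C: 2 × 340 = 680
  C-H: 12 × 420 = 5040
  C=C: 2 × 595 = 1190
  O=O: 9 × 517 = 4653
  Σ(broken) = 11563 kJ
Bonds formed (products):
  C=O: 12 × 768 = 9216
  O-H: 12 × 478 = 5736
  Σ(formed) = 14952 kJ
ΔH = Σ(broken) − Σ(formed) = 11563 − 14952 = −3389 kJ

ΔH ≈ −3389 kJ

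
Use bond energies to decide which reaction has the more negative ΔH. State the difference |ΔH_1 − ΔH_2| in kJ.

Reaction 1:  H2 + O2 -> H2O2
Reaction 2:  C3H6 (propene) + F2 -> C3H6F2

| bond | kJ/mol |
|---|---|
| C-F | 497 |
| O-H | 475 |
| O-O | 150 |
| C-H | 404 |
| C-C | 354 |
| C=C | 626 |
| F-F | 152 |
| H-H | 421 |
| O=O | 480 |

Reaction 1:
  Bonds broken (reactants):
    H-H: 1 × 421 = 421
    O=O: 1 × 480 = 480
    Σ(broken) = 901 kJ
  Bonds formed (products):
    O-H: 2 × 475 = 950
    O-O: 1 × 150 = 150
    Σ(formed) = 1100 kJ
  ΔH_1 = 901 − 1100 = −199 kJ
Reaction 2:
  Bonds broken (reactants):
    C-C: 1 × 354 = 354
    C-H: 6 × 404 = 2424
    C=C: 1 × 626 = 626
    F-F: 1 × 152 = 152
    Σ(broken) = 3556 kJ
  Bonds formed (products):
    C-C: 2 × 354 = 708
    C-F: 2 × 497 = 994
    C-H: 6 × 404 = 2424
    Σ(formed) = 4126 kJ
  ΔH_2 = 3556 − 4126 = −570 kJ
ΔH_1 − ΔH_2 = +371 kJ, so reaction 2 has the more negative ΔH; |ΔH_1 − ΔH_2| = 371 kJ.

Reaction 2, by 371 kJ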